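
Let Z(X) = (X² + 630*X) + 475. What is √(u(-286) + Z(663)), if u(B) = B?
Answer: 6*√23818 ≈ 925.98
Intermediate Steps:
Z(X) = 475 + X² + 630*X
√(u(-286) + Z(663)) = √(-286 + (475 + 663² + 630*663)) = √(-286 + (475 + 439569 + 417690)) = √(-286 + 857734) = √857448 = 6*√23818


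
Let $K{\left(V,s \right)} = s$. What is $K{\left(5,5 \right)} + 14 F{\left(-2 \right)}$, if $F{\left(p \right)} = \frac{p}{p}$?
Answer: $19$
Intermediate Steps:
$F{\left(p \right)} = 1$
$K{\left(5,5 \right)} + 14 F{\left(-2 \right)} = 5 + 14 \cdot 1 = 5 + 14 = 19$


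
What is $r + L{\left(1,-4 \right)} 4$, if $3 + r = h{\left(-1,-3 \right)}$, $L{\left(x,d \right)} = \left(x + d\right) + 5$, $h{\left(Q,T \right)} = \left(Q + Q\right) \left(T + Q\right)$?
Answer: $13$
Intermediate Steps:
$h{\left(Q,T \right)} = 2 Q \left(Q + T\right)$
$L{\left(x,d \right)} = 5 + d + x$ ($L{\left(x,d \right)} = \left(d + x\right) + 5 = 5 + d + x$)
$r = 5$ ($r = -3 + 2 \left(-1\right) \left(-1 - 3\right) = -3 + 2 \left(-1\right) \left(-4\right) = -3 + 8 = 5$)
$r + L{\left(1,-4 \right)} 4 = 5 + \left(5 - 4 + 1\right) 4 = 5 + 2 \cdot 4 = 5 + 8 = 13$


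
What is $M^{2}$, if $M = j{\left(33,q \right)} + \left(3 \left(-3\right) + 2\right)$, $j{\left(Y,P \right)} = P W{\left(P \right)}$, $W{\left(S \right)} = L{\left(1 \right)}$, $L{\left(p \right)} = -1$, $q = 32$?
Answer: $1521$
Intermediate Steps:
$W{\left(S \right)} = -1$
$j{\left(Y,P \right)} = - P$ ($j{\left(Y,P \right)} = P \left(-1\right) = - P$)
$M = -39$ ($M = \left(-1\right) 32 + \left(3 \left(-3\right) + 2\right) = -32 + \left(-9 + 2\right) = -32 - 7 = -39$)
$M^{2} = \left(-39\right)^{2} = 1521$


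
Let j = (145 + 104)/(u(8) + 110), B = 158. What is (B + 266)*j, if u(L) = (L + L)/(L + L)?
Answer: 35192/37 ≈ 951.13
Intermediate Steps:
u(L) = 1 (u(L) = (2*L)/((2*L)) = (2*L)*(1/(2*L)) = 1)
j = 83/37 (j = (145 + 104)/(1 + 110) = 249/111 = 249*(1/111) = 83/37 ≈ 2.2432)
(B + 266)*j = (158 + 266)*(83/37) = 424*(83/37) = 35192/37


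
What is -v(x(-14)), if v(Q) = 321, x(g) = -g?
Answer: -321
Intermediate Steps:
-v(x(-14)) = -1*321 = -321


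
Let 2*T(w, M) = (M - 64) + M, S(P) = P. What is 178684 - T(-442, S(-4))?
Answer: 178720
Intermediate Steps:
T(w, M) = -32 + M (T(w, M) = ((M - 64) + M)/2 = ((-64 + M) + M)/2 = (-64 + 2*M)/2 = -32 + M)
178684 - T(-442, S(-4)) = 178684 - (-32 - 4) = 178684 - 1*(-36) = 178684 + 36 = 178720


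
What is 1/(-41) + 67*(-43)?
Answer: -118122/41 ≈ -2881.0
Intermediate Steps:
1/(-41) + 67*(-43) = -1/41 - 2881 = -118122/41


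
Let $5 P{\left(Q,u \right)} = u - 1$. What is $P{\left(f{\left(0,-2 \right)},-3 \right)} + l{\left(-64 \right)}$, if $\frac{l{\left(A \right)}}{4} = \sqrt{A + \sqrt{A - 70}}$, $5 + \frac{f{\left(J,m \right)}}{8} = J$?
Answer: $- \frac{4}{5} + 4 \sqrt{-64 + i \sqrt{134}} \approx 2.0823 + 32.13 i$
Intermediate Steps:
$f{\left(J,m \right)} = -40 + 8 J$
$P{\left(Q,u \right)} = - \frac{1}{5} + \frac{u}{5}$ ($P{\left(Q,u \right)} = \frac{u - 1}{5} = \frac{-1 + u}{5} = - \frac{1}{5} + \frac{u}{5}$)
$l{\left(A \right)} = 4 \sqrt{A + \sqrt{-70 + A}}$ ($l{\left(A \right)} = 4 \sqrt{A + \sqrt{A - 70}} = 4 \sqrt{A + \sqrt{-70 + A}}$)
$P{\left(f{\left(0,-2 \right)},-3 \right)} + l{\left(-64 \right)} = \left(- \frac{1}{5} + \frac{1}{5} \left(-3\right)\right) + 4 \sqrt{-64 + \sqrt{-70 - 64}} = \left(- \frac{1}{5} - \frac{3}{5}\right) + 4 \sqrt{-64 + \sqrt{-134}} = - \frac{4}{5} + 4 \sqrt{-64 + i \sqrt{134}}$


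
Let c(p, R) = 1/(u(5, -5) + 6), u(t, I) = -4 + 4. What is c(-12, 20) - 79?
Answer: -473/6 ≈ -78.833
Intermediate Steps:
u(t, I) = 0
c(p, R) = ⅙ (c(p, R) = 1/(0 + 6) = 1/6 = ⅙)
c(-12, 20) - 79 = ⅙ - 79 = -473/6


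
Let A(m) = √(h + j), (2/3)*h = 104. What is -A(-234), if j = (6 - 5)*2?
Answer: -√158 ≈ -12.570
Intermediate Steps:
h = 156 (h = (3/2)*104 = 156)
j = 2 (j = 1*2 = 2)
A(m) = √158 (A(m) = √(156 + 2) = √158)
-A(-234) = -√158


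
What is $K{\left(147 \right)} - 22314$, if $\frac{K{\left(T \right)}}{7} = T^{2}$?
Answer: $128949$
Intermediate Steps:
$K{\left(T \right)} = 7 T^{2}$
$K{\left(147 \right)} - 22314 = 7 \cdot 147^{2} - 22314 = 7 \cdot 21609 - 22314 = 151263 - 22314 = 128949$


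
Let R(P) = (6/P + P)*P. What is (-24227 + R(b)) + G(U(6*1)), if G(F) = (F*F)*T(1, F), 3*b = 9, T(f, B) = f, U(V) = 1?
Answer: -24211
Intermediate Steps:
b = 3 (b = (⅓)*9 = 3)
R(P) = P*(P + 6/P) (R(P) = (P + 6/P)*P = P*(P + 6/P))
G(F) = F² (G(F) = (F*F)*1 = F²*1 = F²)
(-24227 + R(b)) + G(U(6*1)) = (-24227 + (6 + 3²)) + 1² = (-24227 + (6 + 9)) + 1 = (-24227 + 15) + 1 = -24212 + 1 = -24211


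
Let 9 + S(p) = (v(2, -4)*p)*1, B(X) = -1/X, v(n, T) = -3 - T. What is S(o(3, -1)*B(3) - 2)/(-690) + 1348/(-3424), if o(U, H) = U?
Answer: -37043/98440 ≈ -0.37630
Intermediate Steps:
S(p) = -9 + p (S(p) = -9 + ((-3 - 1*(-4))*p)*1 = -9 + ((-3 + 4)*p)*1 = -9 + (1*p)*1 = -9 + p*1 = -9 + p)
S(o(3, -1)*B(3) - 2)/(-690) + 1348/(-3424) = (-9 + (3*(-1/3) - 2))/(-690) + 1348/(-3424) = (-9 + (3*(-1*⅓) - 2))*(-1/690) + 1348*(-1/3424) = (-9 + (3*(-⅓) - 2))*(-1/690) - 337/856 = (-9 + (-1 - 2))*(-1/690) - 337/856 = (-9 - 3)*(-1/690) - 337/856 = -12*(-1/690) - 337/856 = 2/115 - 337/856 = -37043/98440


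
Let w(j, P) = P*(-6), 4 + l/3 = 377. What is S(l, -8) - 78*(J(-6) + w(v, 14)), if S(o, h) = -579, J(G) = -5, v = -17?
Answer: 6363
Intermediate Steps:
l = 1119 (l = -12 + 3*377 = -12 + 1131 = 1119)
w(j, P) = -6*P
S(l, -8) - 78*(J(-6) + w(v, 14)) = -579 - 78*(-5 - 6*14) = -579 - 78*(-5 - 84) = -579 - 78*(-89) = -579 - 1*(-6942) = -579 + 6942 = 6363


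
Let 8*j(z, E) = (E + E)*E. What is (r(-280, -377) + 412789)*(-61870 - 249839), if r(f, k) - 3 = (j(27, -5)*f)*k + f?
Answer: -334233715758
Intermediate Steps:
j(z, E) = E²/4 (j(z, E) = ((E + E)*E)/8 = ((2*E)*E)/8 = (2*E²)/8 = E²/4)
r(f, k) = 3 + f + 25*f*k/4 (r(f, k) = 3 + ((((¼)*(-5)²)*f)*k + f) = 3 + ((((¼)*25)*f)*k + f) = 3 + ((25*f/4)*k + f) = 3 + (25*f*k/4 + f) = 3 + (f + 25*f*k/4) = 3 + f + 25*f*k/4)
(r(-280, -377) + 412789)*(-61870 - 249839) = ((3 - 280 + (25/4)*(-280)*(-377)) + 412789)*(-61870 - 249839) = ((3 - 280 + 659750) + 412789)*(-311709) = (659473 + 412789)*(-311709) = 1072262*(-311709) = -334233715758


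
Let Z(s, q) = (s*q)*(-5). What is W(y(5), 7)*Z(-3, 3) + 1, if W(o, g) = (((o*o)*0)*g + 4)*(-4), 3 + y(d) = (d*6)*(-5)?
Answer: -719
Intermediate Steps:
Z(s, q) = -5*q*s (Z(s, q) = (q*s)*(-5) = -5*q*s)
y(d) = -3 - 30*d (y(d) = -3 + (d*6)*(-5) = -3 + (6*d)*(-5) = -3 - 30*d)
W(o, g) = -16 (W(o, g) = ((o**2*0)*g + 4)*(-4) = (0*g + 4)*(-4) = (0 + 4)*(-4) = 4*(-4) = -16)
W(y(5), 7)*Z(-3, 3) + 1 = -(-80)*3*(-3) + 1 = -16*45 + 1 = -720 + 1 = -719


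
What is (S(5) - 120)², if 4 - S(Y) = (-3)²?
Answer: 15625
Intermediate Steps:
S(Y) = -5 (S(Y) = 4 - 1*(-3)² = 4 - 1*9 = 4 - 9 = -5)
(S(5) - 120)² = (-5 - 120)² = (-125)² = 15625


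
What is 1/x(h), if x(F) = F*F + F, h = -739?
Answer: 1/545382 ≈ 1.8336e-6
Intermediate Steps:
x(F) = F + F² (x(F) = F² + F = F + F²)
1/x(h) = 1/(-739*(1 - 739)) = 1/(-739*(-738)) = 1/545382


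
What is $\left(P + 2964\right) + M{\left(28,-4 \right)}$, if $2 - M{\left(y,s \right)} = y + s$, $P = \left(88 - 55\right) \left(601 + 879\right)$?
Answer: $51782$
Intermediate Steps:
$P = 48840$ ($P = 33 \cdot 1480 = 48840$)
$M{\left(y,s \right)} = 2 - s - y$ ($M{\left(y,s \right)} = 2 - \left(y + s\right) = 2 - \left(s + y\right) = 2 - s - y$)
$\left(P + 2964\right) + M{\left(28,-4 \right)} = \left(48840 + 2964\right) - 22 = 51804 + \left(2 + 4 - 28\right) = 51804 - 22 = 51782$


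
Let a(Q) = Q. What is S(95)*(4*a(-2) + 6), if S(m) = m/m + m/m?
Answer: -4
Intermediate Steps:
S(m) = 2 (S(m) = 1 + 1 = 2)
S(95)*(4*a(-2) + 6) = 2*(4*(-2) + 6) = 2*(-8 + 6) = 2*(-2) = -4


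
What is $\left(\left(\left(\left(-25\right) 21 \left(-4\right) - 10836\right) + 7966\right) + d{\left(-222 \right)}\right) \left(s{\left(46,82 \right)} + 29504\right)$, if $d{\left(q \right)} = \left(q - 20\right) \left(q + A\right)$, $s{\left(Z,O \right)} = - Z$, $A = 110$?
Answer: $775746972$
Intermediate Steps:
$d{\left(q \right)} = \left(-20 + q\right) \left(110 + q\right)$ ($d{\left(q \right)} = \left(q - 20\right) \left(q + 110\right) = \left(-20 + q\right) \left(110 + q\right)$)
$\left(\left(\left(\left(-25\right) 21 \left(-4\right) - 10836\right) + 7966\right) + d{\left(-222 \right)}\right) \left(s{\left(46,82 \right)} + 29504\right) = \left(\left(\left(\left(-25\right) 21 \left(-4\right) - 10836\right) + 7966\right) + \left(-2200 + \left(-222\right)^{2} + 90 \left(-222\right)\right)\right) \left(\left(-1\right) 46 + 29504\right) = \left(\left(\left(\left(-525\right) \left(-4\right) - 10836\right) + 7966\right) - -27104\right) \left(-46 + 29504\right) = \left(\left(\left(2100 - 10836\right) + 7966\right) + 27104\right) 29458 = \left(\left(-8736 + 7966\right) + 27104\right) 29458 = \left(-770 + 27104\right) 29458 = 26334 \cdot 29458 = 775746972$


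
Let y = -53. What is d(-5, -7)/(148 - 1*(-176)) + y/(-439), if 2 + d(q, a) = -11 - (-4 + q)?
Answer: 3854/35559 ≈ 0.10838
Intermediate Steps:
d(q, a) = -9 - q (d(q, a) = -2 + (-11 - (-4 + q)) = -2 + (-11 + (4 - q)) = -2 + (-7 - q) = -9 - q)
d(-5, -7)/(148 - 1*(-176)) + y/(-439) = (-9 - 1*(-5))/(148 - 1*(-176)) - 53/(-439) = (-9 + 5)/(148 + 176) - 53*(-1/439) = -4/324 + 53/439 = -4*1/324 + 53/439 = -1/81 + 53/439 = 3854/35559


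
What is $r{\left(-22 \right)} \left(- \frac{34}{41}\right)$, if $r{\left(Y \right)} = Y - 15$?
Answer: $\frac{1258}{41} \approx 30.683$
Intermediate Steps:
$r{\left(Y \right)} = -15 + Y$
$r{\left(-22 \right)} \left(- \frac{34}{41}\right) = \left(-15 - 22\right) \left(- \frac{34}{41}\right) = - 37 \left(\left(-34\right) \frac{1}{41}\right) = \left(-37\right) \left(- \frac{34}{41}\right) = \frac{1258}{41}$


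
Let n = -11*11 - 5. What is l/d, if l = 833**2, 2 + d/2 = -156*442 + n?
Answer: -693889/138160 ≈ -5.0224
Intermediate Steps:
n = -126 (n = -121 - 5 = -126)
d = -138160 (d = -4 + 2*(-156*442 - 126) = -4 + 2*(-68952 - 126) = -4 + 2*(-69078) = -4 - 138156 = -138160)
l = 693889
l/d = 693889/(-138160) = 693889*(-1/138160) = -693889/138160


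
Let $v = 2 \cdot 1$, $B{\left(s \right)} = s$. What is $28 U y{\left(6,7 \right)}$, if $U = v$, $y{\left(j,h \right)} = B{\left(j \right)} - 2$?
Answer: $224$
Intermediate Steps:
$y{\left(j,h \right)} = -2 + j$ ($y{\left(j,h \right)} = j - 2 = -2 + j$)
$v = 2$
$U = 2$
$28 U y{\left(6,7 \right)} = 28 \cdot 2 \left(-2 + 6\right) = 56 \cdot 4 = 224$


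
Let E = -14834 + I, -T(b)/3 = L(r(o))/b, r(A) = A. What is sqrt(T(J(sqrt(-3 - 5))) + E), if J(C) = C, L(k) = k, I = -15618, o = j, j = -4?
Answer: sqrt(-30452 - 3*I*sqrt(2)) ≈ 0.012 - 174.5*I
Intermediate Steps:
o = -4
T(b) = 12/b (T(b) = -(-12)/b = 12/b)
E = -30452 (E = -14834 - 15618 = -30452)
sqrt(T(J(sqrt(-3 - 5))) + E) = sqrt(12/(sqrt(-3 - 5)) - 30452) = sqrt(12/(sqrt(-8)) - 30452) = sqrt(12/((2*I*sqrt(2))) - 30452) = sqrt(12*(-I*sqrt(2)/4) - 30452) = sqrt(-3*I*sqrt(2) - 30452) = sqrt(-30452 - 3*I*sqrt(2))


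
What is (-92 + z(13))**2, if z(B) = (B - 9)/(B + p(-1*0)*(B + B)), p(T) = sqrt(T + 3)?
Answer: 1024768/121 - 210560*sqrt(3)/20449 ≈ 8451.3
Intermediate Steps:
p(T) = sqrt(3 + T)
z(B) = (-9 + B)/(B + 2*B*sqrt(3)) (z(B) = (B - 9)/(B + sqrt(3 - 1*0)*(B + B)) = (-9 + B)/(B + sqrt(3 + 0)*(2*B)) = (-9 + B)/(B + sqrt(3)*(2*B)) = (-9 + B)/(B + 2*B*sqrt(3)))
(-92 + z(13))**2 = (-92 + (-9 + 13)/(13*(1 + 2*sqrt(3))))**2 = (-92 + (1/13)*4/(1 + 2*sqrt(3)))**2 = (-92 + 4/(13*(1 + 2*sqrt(3))))**2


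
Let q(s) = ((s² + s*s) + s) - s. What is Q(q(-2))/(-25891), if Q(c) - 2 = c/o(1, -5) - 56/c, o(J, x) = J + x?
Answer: 7/25891 ≈ 0.00027036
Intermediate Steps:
q(s) = 2*s² (q(s) = ((s² + s²) + s) - s = (2*s² + s) - s = (s + 2*s²) - s = 2*s²)
Q(c) = 2 - 56/c - c/4 (Q(c) = 2 + (c/(1 - 5) - 56/c) = 2 + (c/(-4) - 56/c) = 2 + (c*(-¼) - 56/c) = 2 + (-c/4 - 56/c) = 2 + (-56/c - c/4) = 2 - 56/c - c/4)
Q(q(-2))/(-25891) = (2 - 56/(2*(-2)²) - (-2)²/2)/(-25891) = (2 - 56/(2*4) - 4/2)*(-1/25891) = (2 - 56/8 - ¼*8)*(-1/25891) = (2 - 56*⅛ - 2)*(-1/25891) = (2 - 7 - 2)*(-1/25891) = -7*(-1/25891) = 7/25891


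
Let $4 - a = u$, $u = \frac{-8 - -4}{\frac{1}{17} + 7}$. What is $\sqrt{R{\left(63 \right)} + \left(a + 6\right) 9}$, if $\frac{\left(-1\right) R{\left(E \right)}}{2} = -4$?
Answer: $\frac{\sqrt{10310}}{10} \approx 10.154$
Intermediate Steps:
$R{\left(E \right)} = 8$ ($R{\left(E \right)} = \left(-2\right) \left(-4\right) = 8$)
$u = - \frac{17}{30}$ ($u = \frac{-8 + 4}{\frac{1}{17} + 7} = - \frac{4}{\frac{120}{17}} = \left(-4\right) \frac{17}{120} = - \frac{17}{30} \approx -0.56667$)
$a = \frac{137}{30}$ ($a = 4 - - \frac{17}{30} = 4 + \frac{17}{30} = \frac{137}{30} \approx 4.5667$)
$\sqrt{R{\left(63 \right)} + \left(a + 6\right) 9} = \sqrt{8 + \left(\frac{137}{30} + 6\right) 9} = \sqrt{8 + \frac{317}{30} \cdot 9} = \sqrt{8 + \frac{951}{10}} = \sqrt{\frac{1031}{10}} = \frac{\sqrt{10310}}{10}$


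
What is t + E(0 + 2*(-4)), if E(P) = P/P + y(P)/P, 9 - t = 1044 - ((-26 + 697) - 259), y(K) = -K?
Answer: -623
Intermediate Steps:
t = -623 (t = 9 - (1044 - ((-26 + 697) - 259)) = 9 - (1044 - (671 - 259)) = 9 - (1044 - 1*412) = 9 - (1044 - 412) = 9 - 1*632 = 9 - 632 = -623)
E(P) = 0 (E(P) = P/P + (-P)/P = 1 - 1 = 0)
t + E(0 + 2*(-4)) = -623 + 0 = -623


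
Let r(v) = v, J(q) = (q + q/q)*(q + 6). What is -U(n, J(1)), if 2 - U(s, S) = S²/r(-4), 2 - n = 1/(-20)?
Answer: -51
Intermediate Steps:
J(q) = (1 + q)*(6 + q) (J(q) = (q + 1)*(6 + q) = (1 + q)*(6 + q))
n = 41/20 (n = 2 - 1/(-20) = 2 - 1*(-1/20) = 2 + 1/20 = 41/20 ≈ 2.0500)
U(s, S) = 2 + S²/4 (U(s, S) = 2 - S²/(-4) = 2 - S²*(-1)/4 = 2 - (-1)*S²/4 = 2 + S²/4)
-U(n, J(1)) = -(2 + (6 + 1² + 7*1)²/4) = -(2 + (6 + 1 + 7)²/4) = -(2 + (¼)*14²) = -(2 + (¼)*196) = -(2 + 49) = -1*51 = -51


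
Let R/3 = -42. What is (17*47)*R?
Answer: -100674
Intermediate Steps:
R = -126 (R = 3*(-42) = -126)
(17*47)*R = (17*47)*(-126) = 799*(-126) = -100674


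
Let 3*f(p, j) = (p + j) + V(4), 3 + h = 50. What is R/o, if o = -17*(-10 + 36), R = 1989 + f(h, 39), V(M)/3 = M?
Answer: -6065/1326 ≈ -4.5739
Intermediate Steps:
h = 47 (h = -3 + 50 = 47)
V(M) = 3*M
f(p, j) = 4 + j/3 + p/3 (f(p, j) = ((p + j) + 3*4)/3 = ((j + p) + 12)/3 = (12 + j + p)/3 = 4 + j/3 + p/3)
R = 6065/3 (R = 1989 + (4 + (1/3)*39 + (1/3)*47) = 1989 + (4 + 13 + 47/3) = 1989 + 98/3 = 6065/3 ≈ 2021.7)
o = -442 (o = -17*26 = -442)
R/o = (6065/3)/(-442) = (6065/3)*(-1/442) = -6065/1326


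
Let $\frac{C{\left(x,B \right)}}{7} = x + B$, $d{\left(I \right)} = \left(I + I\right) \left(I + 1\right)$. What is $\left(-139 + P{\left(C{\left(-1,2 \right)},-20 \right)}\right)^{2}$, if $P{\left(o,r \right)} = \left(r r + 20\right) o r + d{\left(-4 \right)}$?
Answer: $3470977225$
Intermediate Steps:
$d{\left(I \right)} = 2 I \left(1 + I\right)$
$C{\left(x,B \right)} = 7 B + 7 x$ ($C{\left(x,B \right)} = 7 \left(x + B\right) = 7 \left(B + x\right) = 7 B + 7 x$)
$P{\left(o,r \right)} = 24 + o r \left(20 + r^{2}\right)$ ($P{\left(o,r \right)} = \left(r r + 20\right) o r + 2 \left(-4\right) \left(1 - 4\right) = \left(r^{2} + 20\right) o r + 2 \left(-4\right) \left(-3\right) = \left(20 + r^{2}\right) o r + 24 = o \left(20 + r^{2}\right) r + 24 = o r \left(20 + r^{2}\right) + 24 = 24 + o r \left(20 + r^{2}\right)$)
$\left(-139 + P{\left(C{\left(-1,2 \right)},-20 \right)}\right)^{2} = \left(-139 + \left(24 + \left(7 \cdot 2 + 7 \left(-1\right)\right) \left(-20\right)^{3} + 20 \left(7 \cdot 2 + 7 \left(-1\right)\right) \left(-20\right)\right)\right)^{2} = \left(-139 + \left(24 + \left(14 - 7\right) \left(-8000\right) + 20 \left(14 - 7\right) \left(-20\right)\right)\right)^{2} = \left(-139 + \left(24 + 7 \left(-8000\right) + 20 \cdot 7 \left(-20\right)\right)\right)^{2} = \left(-139 - 58776\right)^{2} = \left(-58915\right)^{2} = 3470977225$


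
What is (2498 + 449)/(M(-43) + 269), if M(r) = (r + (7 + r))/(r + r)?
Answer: 253442/23213 ≈ 10.918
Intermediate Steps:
M(r) = (7 + 2*r)/(2*r) (M(r) = (7 + 2*r)/((2*r)) = (7 + 2*r)*(1/(2*r)) = (7 + 2*r)/(2*r))
(2498 + 449)/(M(-43) + 269) = (2498 + 449)/((7/2 - 43)/(-43) + 269) = 2947/(-1/43*(-79/2) + 269) = 2947/(79/86 + 269) = 2947/(23213/86) = 2947*(86/23213) = 253442/23213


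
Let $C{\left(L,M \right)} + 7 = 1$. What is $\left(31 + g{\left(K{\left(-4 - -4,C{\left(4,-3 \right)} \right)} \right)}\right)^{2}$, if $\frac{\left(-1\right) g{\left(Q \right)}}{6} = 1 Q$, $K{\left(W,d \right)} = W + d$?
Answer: $4489$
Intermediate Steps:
$C{\left(L,M \right)} = -6$ ($C{\left(L,M \right)} = -7 + 1 = -6$)
$g{\left(Q \right)} = - 6 Q$ ($g{\left(Q \right)} = - 6 \cdot 1 Q = - 6 Q$)
$\left(31 + g{\left(K{\left(-4 - -4,C{\left(4,-3 \right)} \right)} \right)}\right)^{2} = \left(31 - 6 \left(\left(-4 - -4\right) - 6\right)\right)^{2} = \left(31 - 6 \left(\left(-4 + 4\right) - 6\right)\right)^{2} = \left(31 - 6 \left(0 - 6\right)\right)^{2} = \left(31 - -36\right)^{2} = \left(31 + 36\right)^{2} = 67^{2} = 4489$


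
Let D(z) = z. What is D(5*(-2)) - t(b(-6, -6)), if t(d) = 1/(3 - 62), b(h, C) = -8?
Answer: -589/59 ≈ -9.9830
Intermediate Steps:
t(d) = -1/59 (t(d) = 1/(-59) = -1/59)
D(5*(-2)) - t(b(-6, -6)) = 5*(-2) - 1*(-1/59) = -10 + 1/59 = -589/59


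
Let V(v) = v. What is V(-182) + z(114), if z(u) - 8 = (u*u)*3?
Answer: 38814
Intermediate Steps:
z(u) = 8 + 3*u**2 (z(u) = 8 + (u*u)*3 = 8 + u**2*3 = 8 + 3*u**2)
V(-182) + z(114) = -182 + (8 + 3*114**2) = -182 + (8 + 3*12996) = -182 + (8 + 38988) = -182 + 38996 = 38814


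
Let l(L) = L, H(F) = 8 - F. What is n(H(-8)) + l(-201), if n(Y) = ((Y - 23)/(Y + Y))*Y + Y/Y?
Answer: -407/2 ≈ -203.50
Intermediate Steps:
n(Y) = -21/2 + Y/2 (n(Y) = ((-23 + Y)/((2*Y)))*Y + 1 = ((-23 + Y)*(1/(2*Y)))*Y + 1 = ((-23 + Y)/(2*Y))*Y + 1 = (-23/2 + Y/2) + 1 = -21/2 + Y/2)
n(H(-8)) + l(-201) = (-21/2 + (8 - 1*(-8))/2) - 201 = (-21/2 + (8 + 8)/2) - 201 = (-21/2 + (1/2)*16) - 201 = (-21/2 + 8) - 201 = -5/2 - 201 = -407/2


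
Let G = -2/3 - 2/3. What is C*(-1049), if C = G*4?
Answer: 16784/3 ≈ 5594.7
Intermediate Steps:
G = -4/3 (G = -2*⅓ - 2*⅓ = -⅔ - ⅔ = -4/3 ≈ -1.3333)
C = -16/3 (C = -4/3*4 = -16/3 ≈ -5.3333)
C*(-1049) = -16/3*(-1049) = 16784/3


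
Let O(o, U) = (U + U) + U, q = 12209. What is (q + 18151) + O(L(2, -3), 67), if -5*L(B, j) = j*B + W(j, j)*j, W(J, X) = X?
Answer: 30561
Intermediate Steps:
L(B, j) = -j²/5 - B*j/5 (L(B, j) = -(j*B + j*j)/5 = -(B*j + j²)/5 = -(j² + B*j)/5 = -j²/5 - B*j/5)
O(o, U) = 3*U (O(o, U) = 2*U + U = 3*U)
(q + 18151) + O(L(2, -3), 67) = (12209 + 18151) + 3*67 = 30360 + 201 = 30561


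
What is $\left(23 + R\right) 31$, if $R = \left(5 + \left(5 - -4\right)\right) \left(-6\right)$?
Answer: $-1891$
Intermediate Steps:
$R = -84$ ($R = \left(5 + \left(5 + 4\right)\right) \left(-6\right) = \left(5 + 9\right) \left(-6\right) = 14 \left(-6\right) = -84$)
$\left(23 + R\right) 31 = \left(23 - 84\right) 31 = \left(-61\right) 31 = -1891$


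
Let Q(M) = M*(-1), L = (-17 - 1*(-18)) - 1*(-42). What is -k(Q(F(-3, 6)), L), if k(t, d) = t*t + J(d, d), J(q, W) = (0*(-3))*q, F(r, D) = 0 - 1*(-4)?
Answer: -16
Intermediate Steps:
F(r, D) = 4 (F(r, D) = 0 + 4 = 4)
J(q, W) = 0 (J(q, W) = 0*q = 0)
L = 43 (L = (-17 + 18) + 42 = 1 + 42 = 43)
Q(M) = -M
k(t, d) = t² (k(t, d) = t*t + 0 = t² + 0 = t²)
-k(Q(F(-3, 6)), L) = -(-1*4)² = -1*(-4)² = -1*16 = -16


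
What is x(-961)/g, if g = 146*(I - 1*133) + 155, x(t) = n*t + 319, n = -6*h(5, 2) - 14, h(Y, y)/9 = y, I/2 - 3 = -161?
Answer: -117561/65399 ≈ -1.7976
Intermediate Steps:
I = -316 (I = 6 + 2*(-161) = 6 - 322 = -316)
h(Y, y) = 9*y
n = -122 (n = -54*2 - 14 = -6*18 - 14 = -108 - 14 = -122)
x(t) = 319 - 122*t (x(t) = -122*t + 319 = 319 - 122*t)
g = -65399 (g = 146*(-316 - 1*133) + 155 = 146*(-316 - 133) + 155 = 146*(-449) + 155 = -65554 + 155 = -65399)
x(-961)/g = (319 - 122*(-961))/(-65399) = (319 + 117242)*(-1/65399) = 117561*(-1/65399) = -117561/65399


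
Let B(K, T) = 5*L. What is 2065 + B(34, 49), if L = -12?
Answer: 2005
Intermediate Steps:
B(K, T) = -60 (B(K, T) = 5*(-12) = -60)
2065 + B(34, 49) = 2065 - 60 = 2005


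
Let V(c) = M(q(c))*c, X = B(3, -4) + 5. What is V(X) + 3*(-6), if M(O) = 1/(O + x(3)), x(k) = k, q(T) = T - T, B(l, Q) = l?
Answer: -46/3 ≈ -15.333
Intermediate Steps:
q(T) = 0
M(O) = 1/(3 + O) (M(O) = 1/(O + 3) = 1/(3 + O))
X = 8 (X = 3 + 5 = 8)
V(c) = c/3 (V(c) = c/(3 + 0) = c/3)
V(X) + 3*(-6) = (⅓)*8 + 3*(-6) = 8/3 - 18 = -46/3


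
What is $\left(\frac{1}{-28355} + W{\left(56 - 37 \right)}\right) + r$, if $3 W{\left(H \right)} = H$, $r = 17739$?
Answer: $\frac{1509506777}{85065} \approx 17745.0$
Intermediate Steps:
$W{\left(H \right)} = \frac{H}{3}$
$\left(\frac{1}{-28355} + W{\left(56 - 37 \right)}\right) + r = \left(\frac{1}{-28355} + \frac{56 - 37}{3}\right) + 17739 = \left(- \frac{1}{28355} + \frac{56 - 37}{3}\right) + 17739 = \left(- \frac{1}{28355} + \frac{1}{3} \cdot 19\right) + 17739 = \left(- \frac{1}{28355} + \frac{19}{3}\right) + 17739 = \frac{538742}{85065} + 17739 = \frac{1509506777}{85065}$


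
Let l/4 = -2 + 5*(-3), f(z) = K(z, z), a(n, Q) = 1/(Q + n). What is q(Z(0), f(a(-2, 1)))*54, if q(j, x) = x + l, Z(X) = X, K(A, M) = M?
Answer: -3726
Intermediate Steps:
f(z) = z
l = -68 (l = 4*(-2 + 5*(-3)) = 4*(-2 - 15) = 4*(-17) = -68)
q(j, x) = -68 + x (q(j, x) = x - 68 = -68 + x)
q(Z(0), f(a(-2, 1)))*54 = (-68 + 1/(1 - 2))*54 = (-68 + 1/(-1))*54 = (-68 - 1)*54 = -69*54 = -3726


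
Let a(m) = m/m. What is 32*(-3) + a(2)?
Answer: -95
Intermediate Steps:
a(m) = 1
32*(-3) + a(2) = 32*(-3) + 1 = -96 + 1 = -95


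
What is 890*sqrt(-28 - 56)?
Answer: 1780*I*sqrt(21) ≈ 8157.0*I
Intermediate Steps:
890*sqrt(-28 - 56) = 890*sqrt(-84) = 890*(2*I*sqrt(21)) = 1780*I*sqrt(21)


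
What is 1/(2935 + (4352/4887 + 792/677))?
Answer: 3308499/9717261373 ≈ 0.00034048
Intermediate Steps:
1/(2935 + (4352/4887 + 792/677)) = 1/(2935 + 6816808/3308499) = 1/(9717261373/3308499) = 3308499/9717261373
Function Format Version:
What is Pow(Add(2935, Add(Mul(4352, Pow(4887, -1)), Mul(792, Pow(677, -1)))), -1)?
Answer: Rational(3308499, 9717261373) ≈ 0.00034048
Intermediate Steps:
Pow(Add(2935, Add(Mul(4352, Pow(4887, -1)), Mul(792, Pow(677, -1)))), -1) = Pow(Add(2935, Add(Mul(4352, Rational(1, 4887)), Mul(792, Rational(1, 677)))), -1) = Pow(Add(2935, Add(Rational(4352, 4887), Rational(792, 677))), -1) = Pow(Add(2935, Rational(6816808, 3308499)), -1) = Pow(Rational(9717261373, 3308499), -1) = Rational(3308499, 9717261373)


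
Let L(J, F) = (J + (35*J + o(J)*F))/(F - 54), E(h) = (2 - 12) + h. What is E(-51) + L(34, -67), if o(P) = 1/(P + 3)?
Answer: -28938/407 ≈ -71.101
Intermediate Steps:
o(P) = 1/(3 + P)
E(h) = -10 + h
L(J, F) = (36*J + F/(3 + J))/(-54 + F) (L(J, F) = (J + (35*J + F/(3 + J)))/(F - 54) = (J + (35*J + F/(3 + J)))/(-54 + F) = (36*J + F/(3 + J))/(-54 + F))
E(-51) + L(34, -67) = (-10 - 51) + (-67 + 36*34*(3 + 34))/((-54 - 67)*(3 + 34)) = -61 + (-67 + 36*34*37)/(-121*37) = -61 - 1/121*1/37*(-67 + 45288) = -61 - 1/121*1/37*45221 = -61 - 4111/407 = -28938/407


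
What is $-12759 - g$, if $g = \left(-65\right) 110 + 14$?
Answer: $-5623$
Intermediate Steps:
$g = -7136$ ($g = -7150 + 14 = -7136$)
$-12759 - g = -12759 - -7136 = -12759 + 7136 = -5623$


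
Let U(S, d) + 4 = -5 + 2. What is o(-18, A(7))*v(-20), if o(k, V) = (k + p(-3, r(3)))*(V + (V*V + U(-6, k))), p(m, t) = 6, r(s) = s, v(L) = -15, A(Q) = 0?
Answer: -1260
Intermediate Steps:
U(S, d) = -7 (U(S, d) = -4 + (-5 + 2) = -4 - 3 = -7)
o(k, V) = (6 + k)*(-7 + V + V**2) (o(k, V) = (k + 6)*(V + (V*V - 7)) = (6 + k)*(V + (V**2 - 7)) = (6 + k)*(V + (-7 + V**2)) = (6 + k)*(-7 + V + V**2))
o(-18, A(7))*v(-20) = (-42 - 7*(-18) + 6*0 + 6*0**2 + 0*(-18) - 18*0**2)*(-15) = (-42 + 126 + 0 + 6*0 + 0 - 18*0)*(-15) = (-42 + 126 + 0 + 0 + 0 + 0)*(-15) = 84*(-15) = -1260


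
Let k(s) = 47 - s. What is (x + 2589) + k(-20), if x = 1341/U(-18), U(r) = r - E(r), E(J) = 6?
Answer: 20801/8 ≈ 2600.1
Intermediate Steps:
U(r) = -6 + r (U(r) = r - 1*6 = r - 6 = -6 + r)
x = -447/8 (x = 1341/(-6 - 18) = 1341/(-24) = 1341*(-1/24) = -447/8 ≈ -55.875)
(x + 2589) + k(-20) = (-447/8 + 2589) + (47 - 1*(-20)) = 20265/8 + (47 + 20) = 20265/8 + 67 = 20801/8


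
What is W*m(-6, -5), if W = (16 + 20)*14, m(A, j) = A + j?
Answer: -5544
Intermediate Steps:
W = 504 (W = 36*14 = 504)
W*m(-6, -5) = 504*(-6 - 5) = 504*(-11) = -5544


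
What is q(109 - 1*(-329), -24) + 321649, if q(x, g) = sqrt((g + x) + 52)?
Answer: 321649 + sqrt(466) ≈ 3.2167e+5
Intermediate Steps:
q(x, g) = sqrt(52 + g + x)
q(109 - 1*(-329), -24) + 321649 = sqrt(52 - 24 + (109 - 1*(-329))) + 321649 = sqrt(52 - 24 + (109 + 329)) + 321649 = sqrt(52 - 24 + 438) + 321649 = sqrt(466) + 321649 = 321649 + sqrt(466)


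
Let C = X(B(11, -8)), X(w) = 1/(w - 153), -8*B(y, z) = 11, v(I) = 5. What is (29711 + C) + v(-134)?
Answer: 36699252/1235 ≈ 29716.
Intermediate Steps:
B(y, z) = -11/8 (B(y, z) = -1/8*11 = -11/8)
X(w) = 1/(-153 + w)
C = -8/1235 (C = 1/(-153 - 11/8) = 1/(-1235/8) = -8/1235 ≈ -0.0064777)
(29711 + C) + v(-134) = (29711 - 8/1235) + 5 = 36693077/1235 + 5 = 36699252/1235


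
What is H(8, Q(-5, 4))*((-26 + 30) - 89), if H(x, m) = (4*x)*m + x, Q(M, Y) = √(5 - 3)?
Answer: -680 - 2720*√2 ≈ -4526.7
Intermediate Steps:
Q(M, Y) = √2
H(x, m) = x + 4*m*x (H(x, m) = 4*m*x + x = x + 4*m*x)
H(8, Q(-5, 4))*((-26 + 30) - 89) = (8*(1 + 4*√2))*((-26 + 30) - 89) = (8 + 32*√2)*(4 - 89) = (8 + 32*√2)*(-85) = -680 - 2720*√2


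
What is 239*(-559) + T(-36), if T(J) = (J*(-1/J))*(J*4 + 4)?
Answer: -133461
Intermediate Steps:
T(J) = -4 - 4*J (T(J) = -(4*J + 4) = -(4 + 4*J) = -4 - 4*J)
239*(-559) + T(-36) = 239*(-559) + (-4 - 4*(-36)) = -133601 + (-4 + 144) = -133601 + 140 = -133461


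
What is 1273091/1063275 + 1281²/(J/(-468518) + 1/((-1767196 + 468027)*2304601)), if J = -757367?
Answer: 163170179495880024903234770387/160739316378819494144925 ≈ 1.0151e+6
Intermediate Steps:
1273091/1063275 + 1281²/(J/(-468518) + 1/((-1767196 + 468027)*2304601)) = 1273091/1063275 + 1281²/(-757367/(-468518) + 1/((-1767196 + 468027)*2304601)) = 1273091*(1/1063275) + 1640961/(-757367*(-1/468518) + (1/2304601)/(-1299169)) = 1273091/1063275 + 1640961/(757367/468518 - 1/1299169*1/2304601) = 1273091/1063275 + 1640961/(757367/468518 - 1/2994066176569) = 1273091/1063275 + 1640961/(2267606917949065305/1402773896913754742) = 1273091/1063275 + 1640961*(1402773896913754742/2267606917949065305) = 1273091/1063275 + 767299085551163965062354/755868972649688435 = 163170179495880024903234770387/160739316378819494144925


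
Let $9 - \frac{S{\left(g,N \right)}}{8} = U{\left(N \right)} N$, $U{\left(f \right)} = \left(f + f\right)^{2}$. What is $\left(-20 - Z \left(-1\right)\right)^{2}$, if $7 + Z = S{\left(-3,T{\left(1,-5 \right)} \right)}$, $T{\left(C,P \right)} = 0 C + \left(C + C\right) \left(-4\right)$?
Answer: $269912041$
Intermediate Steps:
$U{\left(f \right)} = 4 f^{2}$ ($U{\left(f \right)} = \left(2 f\right)^{2} = 4 f^{2}$)
$T{\left(C,P \right)} = - 8 C$ ($T{\left(C,P \right)} = 0 + 2 C \left(-4\right) = 0 - 8 C = - 8 C$)
$S{\left(g,N \right)} = 72 - 32 N^{3}$ ($S{\left(g,N \right)} = 72 - 8 \cdot 4 N^{2} N = 72 - 8 \cdot 4 N^{3} = 72 - 32 N^{3}$)
$Z = 16449$ ($Z = -7 - \left(-72 + 32 \left(\left(-8\right) 1\right)^{3}\right) = -7 - \left(-72 + 32 \left(-8\right)^{3}\right) = -7 + \left(72 - -16384\right) = -7 + \left(72 + 16384\right) = -7 + 16456 = 16449$)
$\left(-20 - Z \left(-1\right)\right)^{2} = \left(-20 - 16449 \left(-1\right)\right)^{2} = \left(-20 - -16449\right)^{2} = \left(-20 + 16449\right)^{2} = 16429^{2} = 269912041$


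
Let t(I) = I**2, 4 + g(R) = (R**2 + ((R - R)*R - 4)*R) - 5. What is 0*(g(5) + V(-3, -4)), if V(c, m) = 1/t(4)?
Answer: 0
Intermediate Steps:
g(R) = -9 + R**2 - 4*R (g(R) = -4 + ((R**2 + ((R - R)*R - 4)*R) - 5) = -4 + ((R**2 + (0*R - 4)*R) - 5) = -4 + ((R**2 + (0 - 4)*R) - 5) = -4 + ((R**2 - 4*R) - 5) = -4 + (-5 + R**2 - 4*R) = -9 + R**2 - 4*R)
V(c, m) = 1/16 (V(c, m) = 1/(4**2) = 1/16)
0*(g(5) + V(-3, -4)) = 0*((-9 + 5**2 - 4*5) + 1/16) = 0*((-9 + 25 - 20) + 1/16) = 0*(-4 + 1/16) = 0*(-63/16) = 0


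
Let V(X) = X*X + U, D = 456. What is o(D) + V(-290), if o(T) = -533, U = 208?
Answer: 83775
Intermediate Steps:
V(X) = 208 + X**2 (V(X) = X*X + 208 = X**2 + 208 = 208 + X**2)
o(D) + V(-290) = -533 + (208 + (-290)**2) = -533 + (208 + 84100) = -533 + 84308 = 83775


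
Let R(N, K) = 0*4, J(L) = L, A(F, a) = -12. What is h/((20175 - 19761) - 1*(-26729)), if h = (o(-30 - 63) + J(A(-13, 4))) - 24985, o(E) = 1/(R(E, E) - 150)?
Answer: -3749551/4071450 ≈ -0.92094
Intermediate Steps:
R(N, K) = 0
o(E) = -1/150 (o(E) = 1/(0 - 150) = 1/(-150) = -1/150)
h = -3749551/150 (h = (-1/150 - 12) - 24985 = -1801/150 - 24985 = -3749551/150 ≈ -24997.)
h/((20175 - 19761) - 1*(-26729)) = -3749551/(150*((20175 - 19761) - 1*(-26729))) = -3749551/(150*(414 + 26729)) = -3749551/150/27143 = -3749551/150*1/27143 = -3749551/4071450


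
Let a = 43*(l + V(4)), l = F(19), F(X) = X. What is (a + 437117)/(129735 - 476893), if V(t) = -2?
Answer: -218924/173579 ≈ -1.2612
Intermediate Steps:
l = 19
a = 731 (a = 43*(19 - 2) = 43*17 = 731)
(a + 437117)/(129735 - 476893) = (731 + 437117)/(129735 - 476893) = 437848/(-347158) = 437848*(-1/347158) = -218924/173579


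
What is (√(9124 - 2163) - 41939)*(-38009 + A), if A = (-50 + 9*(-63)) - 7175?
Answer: 1920848139 - 45801*√6961 ≈ 1.9170e+9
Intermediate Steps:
A = -7792 (A = (-50 - 567) - 7175 = -617 - 7175 = -7792)
(√(9124 - 2163) - 41939)*(-38009 + A) = (√(9124 - 2163) - 41939)*(-38009 - 7792) = (√6961 - 41939)*(-45801) = (-41939 + √6961)*(-45801) = 1920848139 - 45801*√6961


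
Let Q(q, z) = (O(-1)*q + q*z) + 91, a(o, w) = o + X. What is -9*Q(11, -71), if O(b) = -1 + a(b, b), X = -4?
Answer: 6804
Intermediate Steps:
a(o, w) = -4 + o (a(o, w) = o - 4 = -4 + o)
O(b) = -5 + b (O(b) = -1 + (-4 + b) = -5 + b)
Q(q, z) = 91 - 6*q + q*z (Q(q, z) = ((-5 - 1)*q + q*z) + 91 = (-6*q + q*z) + 91 = 91 - 6*q + q*z)
-9*Q(11, -71) = -9*(91 - 6*11 + 11*(-71)) = -9*(91 - 66 - 781) = -9*(-756) = 6804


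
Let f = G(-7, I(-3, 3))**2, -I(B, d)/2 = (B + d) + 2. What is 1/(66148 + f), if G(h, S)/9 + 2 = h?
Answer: 1/72709 ≈ 1.3753e-5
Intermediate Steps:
I(B, d) = -4 - 2*B - 2*d (I(B, d) = -2*((B + d) + 2) = -2*(2 + B + d) = -4 - 2*B - 2*d)
G(h, S) = -18 + 9*h
f = 6561 (f = (-18 + 9*(-7))**2 = (-18 - 63)**2 = (-81)**2 = 6561)
1/(66148 + f) = 1/(66148 + 6561) = 1/72709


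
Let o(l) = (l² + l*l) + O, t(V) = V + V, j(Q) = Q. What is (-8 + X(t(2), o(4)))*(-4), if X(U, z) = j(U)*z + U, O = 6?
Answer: -592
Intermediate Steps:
t(V) = 2*V
o(l) = 6 + 2*l² (o(l) = (l² + l*l) + 6 = (l² + l²) + 6 = 2*l² + 6 = 6 + 2*l²)
X(U, z) = U + U*z (X(U, z) = U*z + U = U + U*z)
(-8 + X(t(2), o(4)))*(-4) = (-8 + (2*2)*(1 + (6 + 2*4²)))*(-4) = (-8 + 4*(1 + (6 + 2*16)))*(-4) = (-8 + 4*(1 + (6 + 32)))*(-4) = (-8 + 4*(1 + 38))*(-4) = (-8 + 4*39)*(-4) = (-8 + 156)*(-4) = 148*(-4) = -592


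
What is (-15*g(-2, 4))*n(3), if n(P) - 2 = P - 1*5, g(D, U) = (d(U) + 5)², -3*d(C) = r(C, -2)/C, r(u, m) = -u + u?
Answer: 0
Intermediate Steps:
r(u, m) = 0
d(C) = 0 (d(C) = -0/C = -⅓*0 = 0)
g(D, U) = 25 (g(D, U) = (0 + 5)² = 5² = 25)
n(P) = -3 + P (n(P) = 2 + (P - 1*5) = 2 + (P - 5) = 2 + (-5 + P) = -3 + P)
(-15*g(-2, 4))*n(3) = (-15*25)*(-3 + 3) = -375*0 = 0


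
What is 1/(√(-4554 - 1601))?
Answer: -I*√6155/6155 ≈ -0.012746*I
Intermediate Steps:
1/(√(-4554 - 1601)) = 1/(√(-6155)) = 1/(I*√6155) = -I*√6155/6155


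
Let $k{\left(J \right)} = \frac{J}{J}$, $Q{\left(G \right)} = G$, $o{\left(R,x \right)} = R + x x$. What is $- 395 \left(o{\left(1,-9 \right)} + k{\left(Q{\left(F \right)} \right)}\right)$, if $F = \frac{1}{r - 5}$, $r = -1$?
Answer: $-32785$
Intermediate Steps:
$F = - \frac{1}{6}$ ($F = \frac{1}{-1 - 5} = \frac{1}{-6} = - \frac{1}{6} \approx -0.16667$)
$o{\left(R,x \right)} = R + x^{2}$
$k{\left(J \right)} = 1$
$- 395 \left(o{\left(1,-9 \right)} + k{\left(Q{\left(F \right)} \right)}\right) = - 395 \left(\left(1 + \left(-9\right)^{2}\right) + 1\right) = - 395 \left(\left(1 + 81\right) + 1\right) = - 395 \left(82 + 1\right) = \left(-395\right) 83 = -32785$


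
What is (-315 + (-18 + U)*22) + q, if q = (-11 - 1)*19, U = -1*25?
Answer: -1489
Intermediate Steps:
U = -25
q = -228 (q = -12*19 = -228)
(-315 + (-18 + U)*22) + q = (-315 + (-18 - 25)*22) - 228 = (-315 - 43*22) - 228 = (-315 - 946) - 228 = -1261 - 228 = -1489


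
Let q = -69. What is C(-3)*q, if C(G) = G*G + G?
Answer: -414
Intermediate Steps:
C(G) = G + G**2 (C(G) = G**2 + G = G + G**2)
C(-3)*q = -3*(1 - 3)*(-69) = -3*(-2)*(-69) = 6*(-69) = -414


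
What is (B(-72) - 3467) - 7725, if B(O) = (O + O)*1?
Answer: -11336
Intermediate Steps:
B(O) = 2*O (B(O) = (2*O)*1 = 2*O)
(B(-72) - 3467) - 7725 = (2*(-72) - 3467) - 7725 = (-144 - 3467) - 7725 = -3611 - 7725 = -11336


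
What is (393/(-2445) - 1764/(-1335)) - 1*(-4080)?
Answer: 59205397/14507 ≈ 4081.2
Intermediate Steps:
(393/(-2445) - 1764/(-1335)) - 1*(-4080) = (393*(-1/2445) - 1764*(-1/1335)) + 4080 = (-131/815 + 588/445) + 4080 = 16837/14507 + 4080 = 59205397/14507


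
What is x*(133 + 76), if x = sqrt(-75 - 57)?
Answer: 418*I*sqrt(33) ≈ 2401.2*I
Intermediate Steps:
x = 2*I*sqrt(33) (x = sqrt(-132) = 2*I*sqrt(33) ≈ 11.489*I)
x*(133 + 76) = (2*I*sqrt(33))*(133 + 76) = (2*I*sqrt(33))*209 = 418*I*sqrt(33)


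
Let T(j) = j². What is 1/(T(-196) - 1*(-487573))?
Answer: 1/525989 ≈ 1.9012e-6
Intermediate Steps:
1/(T(-196) - 1*(-487573)) = 1/((-196)² - 1*(-487573)) = 1/(38416 + 487573) = 1/525989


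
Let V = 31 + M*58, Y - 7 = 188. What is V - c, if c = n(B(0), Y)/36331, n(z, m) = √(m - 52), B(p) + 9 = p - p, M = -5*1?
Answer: -259 - √143/36331 ≈ -259.00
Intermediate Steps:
M = -5
Y = 195 (Y = 7 + 188 = 195)
V = -259 (V = 31 - 5*58 = 31 - 290 = -259)
B(p) = -9 (B(p) = -9 + (p - p) = -9 + 0 = -9)
n(z, m) = √(-52 + m)
c = √143/36331 (c = √(-52 + 195)/36331 = √143*(1/36331) = √143/36331 ≈ 0.00032915)
V - c = -259 - √143/36331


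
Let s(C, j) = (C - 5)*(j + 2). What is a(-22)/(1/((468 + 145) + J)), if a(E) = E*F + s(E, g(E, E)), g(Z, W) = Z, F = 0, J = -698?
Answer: -45900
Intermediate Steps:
s(C, j) = (-5 + C)*(2 + j)
a(E) = -10 + E**2 - 3*E (a(E) = E*0 + (-10 - 5*E + 2*E + E*E) = 0 + (-10 - 5*E + 2*E + E**2) = 0 + (-10 + E**2 - 3*E) = -10 + E**2 - 3*E)
a(-22)/(1/((468 + 145) + J)) = (-10 + (-22)**2 - 3*(-22))/(1/((468 + 145) - 698)) = (-10 + 484 + 66)/(1/(613 - 698)) = 540/(1/(-85)) = 540/(-1/85) = 540*(-85) = -45900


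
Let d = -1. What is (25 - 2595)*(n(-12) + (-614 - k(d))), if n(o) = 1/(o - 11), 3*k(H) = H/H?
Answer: 108947440/69 ≈ 1.5789e+6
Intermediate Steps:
k(H) = ⅓ (k(H) = (H/H)/3 = (⅓)*1 = ⅓)
n(o) = 1/(-11 + o)
(25 - 2595)*(n(-12) + (-614 - k(d))) = (25 - 2595)*(1/(-11 - 12) + (-614 - 1*⅓)) = -2570*(1/(-23) + (-614 - ⅓)) = -2570*(-1/23 - 1843/3) = -2570*(-42392/69) = 108947440/69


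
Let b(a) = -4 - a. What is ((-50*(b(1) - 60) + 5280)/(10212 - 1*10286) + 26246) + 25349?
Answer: 1904750/37 ≈ 51480.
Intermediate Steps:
((-50*(b(1) - 60) + 5280)/(10212 - 1*10286) + 26246) + 25349 = ((-50*((-4 - 1*1) - 60) + 5280)/(10212 - 1*10286) + 26246) + 25349 = ((-50*((-4 - 1) - 60) + 5280)/(10212 - 10286) + 26246) + 25349 = ((-50*(-5 - 60) + 5280)/(-74) + 26246) + 25349 = ((-50*(-65) + 5280)*(-1/74) + 26246) + 25349 = ((3250 + 5280)*(-1/74) + 26246) + 25349 = (8530*(-1/74) + 26246) + 25349 = (-4265/37 + 26246) + 25349 = 966837/37 + 25349 = 1904750/37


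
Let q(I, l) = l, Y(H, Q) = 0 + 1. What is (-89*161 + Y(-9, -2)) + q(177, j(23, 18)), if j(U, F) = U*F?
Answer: -13914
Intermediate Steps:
Y(H, Q) = 1
j(U, F) = F*U
(-89*161 + Y(-9, -2)) + q(177, j(23, 18)) = (-89*161 + 1) + 18*23 = (-14329 + 1) + 414 = -14328 + 414 = -13914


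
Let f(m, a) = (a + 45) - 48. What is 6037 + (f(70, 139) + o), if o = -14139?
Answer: -7966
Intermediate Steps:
f(m, a) = -3 + a (f(m, a) = (45 + a) - 48 = -3 + a)
6037 + (f(70, 139) + o) = 6037 + ((-3 + 139) - 14139) = 6037 + (136 - 14139) = 6037 - 14003 = -7966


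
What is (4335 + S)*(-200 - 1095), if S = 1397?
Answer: -7422940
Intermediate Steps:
(4335 + S)*(-200 - 1095) = (4335 + 1397)*(-200 - 1095) = 5732*(-1295) = -7422940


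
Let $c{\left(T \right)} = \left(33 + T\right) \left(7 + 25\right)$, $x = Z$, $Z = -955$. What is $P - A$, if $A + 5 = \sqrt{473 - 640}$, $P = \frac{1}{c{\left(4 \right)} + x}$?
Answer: $\frac{1146}{229} - i \sqrt{167} \approx 5.0044 - 12.923 i$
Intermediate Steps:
$x = -955$
$c{\left(T \right)} = 1056 + 32 T$ ($c{\left(T \right)} = \left(33 + T\right) 32 = 1056 + 32 T$)
$P = \frac{1}{229}$ ($P = \frac{1}{\left(1056 + 32 \cdot 4\right) - 955} = \frac{1}{\left(1056 + 128\right) - 955} = \frac{1}{1184 - 955} = \frac{1}{229} \approx 0.0043668$)
$A = -5 + i \sqrt{167}$ ($A = -5 + \sqrt{473 - 640} = -5 + \sqrt{-167} = -5 + i \sqrt{167} \approx -5.0 + 12.923 i$)
$P - A = \frac{1}{229} - \left(-5 + i \sqrt{167}\right) = \frac{1}{229} + \left(5 - i \sqrt{167}\right) = \frac{1146}{229} - i \sqrt{167}$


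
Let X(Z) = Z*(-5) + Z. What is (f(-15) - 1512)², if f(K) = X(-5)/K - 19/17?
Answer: 5965554169/2601 ≈ 2.2936e+6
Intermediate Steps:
X(Z) = -4*Z (X(Z) = -5*Z + Z = -4*Z)
f(K) = -19/17 + 20/K (f(K) = (-4*(-5))/K - 19/17 = 20/K - 19*1/17 = 20/K - 19/17 = -19/17 + 20/K)
(f(-15) - 1512)² = ((-19/17 + 20/(-15)) - 1512)² = ((-19/17 + 20*(-1/15)) - 1512)² = ((-19/17 - 4/3) - 1512)² = (-125/51 - 1512)² = (-77237/51)² = 5965554169/2601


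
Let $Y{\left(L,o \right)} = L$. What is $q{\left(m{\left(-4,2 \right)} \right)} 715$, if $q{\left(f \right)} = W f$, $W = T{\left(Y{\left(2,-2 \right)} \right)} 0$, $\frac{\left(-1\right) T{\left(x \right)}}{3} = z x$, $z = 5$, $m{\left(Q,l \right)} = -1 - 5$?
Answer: $0$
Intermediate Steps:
$m{\left(Q,l \right)} = -6$
$T{\left(x \right)} = - 15 x$ ($T{\left(x \right)} = - 3 \cdot 5 x = - 15 x$)
$W = 0$ ($W = \left(-15\right) 2 \cdot 0 = \left(-30\right) 0 = 0$)
$q{\left(f \right)} = 0$ ($q{\left(f \right)} = 0 f = 0$)
$q{\left(m{\left(-4,2 \right)} \right)} 715 = 0 \cdot 715 = 0$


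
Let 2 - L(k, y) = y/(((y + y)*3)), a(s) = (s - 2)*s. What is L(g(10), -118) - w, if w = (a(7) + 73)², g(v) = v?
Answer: -69973/6 ≈ -11662.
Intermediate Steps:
a(s) = s*(-2 + s) (a(s) = (-2 + s)*s = s*(-2 + s))
L(k, y) = 11/6 (L(k, y) = 2 - y/((y + y)*3) = 2 - y/((2*y)*3) = 2 - y/(6*y) = 2 - y*1/(6*y) = 2 - 1*⅙ = 2 - ⅙ = 11/6)
w = 11664 (w = (7*(-2 + 7) + 73)² = (7*5 + 73)² = (35 + 73)² = 108² = 11664)
L(g(10), -118) - w = 11/6 - 1*11664 = 11/6 - 11664 = -69973/6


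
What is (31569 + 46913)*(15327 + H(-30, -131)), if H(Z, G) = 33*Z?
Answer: 1125196434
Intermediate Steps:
(31569 + 46913)*(15327 + H(-30, -131)) = (31569 + 46913)*(15327 + 33*(-30)) = 78482*(15327 - 990) = 78482*14337 = 1125196434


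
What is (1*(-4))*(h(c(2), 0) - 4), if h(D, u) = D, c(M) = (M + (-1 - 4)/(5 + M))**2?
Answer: 460/49 ≈ 9.3878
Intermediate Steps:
c(M) = (M - 5/(5 + M))**2
(1*(-4))*(h(c(2), 0) - 4) = (1*(-4))*((-5 + 2**2 + 5*2)**2/(5 + 2)**2 - 4) = -4*((-5 + 4 + 10)**2/7**2 - 4) = -4*((1/49)*9**2 - 4) = -4*((1/49)*81 - 4) = -4*(81/49 - 4) = -4*(-115/49) = 460/49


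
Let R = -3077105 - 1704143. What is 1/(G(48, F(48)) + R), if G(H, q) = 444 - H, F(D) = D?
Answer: -1/4780852 ≈ -2.0917e-7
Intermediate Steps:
R = -4781248
1/(G(48, F(48)) + R) = 1/((444 - 1*48) - 4781248) = 1/((444 - 48) - 4781248) = 1/(396 - 4781248) = 1/(-4780852) = -1/4780852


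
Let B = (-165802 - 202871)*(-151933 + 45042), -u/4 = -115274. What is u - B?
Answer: -39407364547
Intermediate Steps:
u = 461096 (u = -4*(-115274) = 461096)
B = 39407825643 (B = -368673*(-106891) = 39407825643)
u - B = 461096 - 1*39407825643 = 461096 - 39407825643 = -39407364547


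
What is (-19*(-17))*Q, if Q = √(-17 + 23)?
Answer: 323*√6 ≈ 791.19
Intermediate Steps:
Q = √6 ≈ 2.4495
(-19*(-17))*Q = (-19*(-17))*√6 = 323*√6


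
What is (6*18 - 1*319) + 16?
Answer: -195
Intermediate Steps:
(6*18 - 1*319) + 16 = (108 - 319) + 16 = -211 + 16 = -195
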